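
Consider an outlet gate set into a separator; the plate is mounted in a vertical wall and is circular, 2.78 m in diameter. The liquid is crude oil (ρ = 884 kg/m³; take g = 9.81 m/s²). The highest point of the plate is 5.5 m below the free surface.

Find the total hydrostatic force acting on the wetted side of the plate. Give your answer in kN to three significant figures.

F ≈ 363 kN

γ = ρg = 884 × 9.81 / 1000 = 8.67204 kN/m³.
The centroid is at the centre, 1.39 m below the top of the plate, so the centroid depth is h_c = 5.5 + 1.39 = 6.89 m.
A = π(1.39)² = 6.06987 m².
Resultant F = γ·h_c·A = 8.67204 × 6.89 × 6.06987 = 362.677 kN.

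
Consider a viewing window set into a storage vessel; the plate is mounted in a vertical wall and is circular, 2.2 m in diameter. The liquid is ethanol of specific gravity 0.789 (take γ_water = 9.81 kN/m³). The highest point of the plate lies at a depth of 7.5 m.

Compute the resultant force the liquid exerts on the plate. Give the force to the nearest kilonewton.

γ = 0.789 × 9.81 = 7.74009 kN/m³.
The centroid is at the centre, 1.1 m below the top of the plate, so the centroid depth is h_c = 7.5 + 1.1 = 8.6 m.
A = π(1.1)² = 3.80133 m².
Resultant F = γ·h_c·A = 7.74009 × 8.6 × 3.80133 = 253.035 kN.

F ≈ 253 kN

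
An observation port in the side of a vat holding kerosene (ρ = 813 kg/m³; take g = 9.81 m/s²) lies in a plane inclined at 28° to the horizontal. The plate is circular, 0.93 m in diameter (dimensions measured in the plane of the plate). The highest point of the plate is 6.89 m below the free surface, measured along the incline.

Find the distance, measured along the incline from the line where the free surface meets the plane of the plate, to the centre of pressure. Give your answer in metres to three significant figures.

y_p = 7.36 m

γ = ρg = 813 × 9.81 / 1000 = 7.97553 kN/m³.
Let θ = 28° be the plate's angle to the horizontal; measure y along the incline from where the plane meets the free surface. Vertical depth h = y·sinθ with sinθ = 0.469472.
The centroid is at the centre, 0.465 m below the top of the plate, so y_c = 6.89 + 0.465 = 7.355 m and h_c = 7.355 × 0.469472 = 3.45297 m.
A = π(0.465)² = 0.679291 m².
Resultant F = γ·h_c·A = 7.97553 × 3.45297 × 0.679291 = 18.7072 kN.
I_c = πr⁴/4 = π × 0.465⁴/4 = 0.0367199 m⁴.
Centre of pressure: y_p = y_c + I_c/(y_c·A) = 7.355 + 0.0367199/(7.355 × 0.679291) = 7.355 + 0.00734959 = 7.36235 m along the plane.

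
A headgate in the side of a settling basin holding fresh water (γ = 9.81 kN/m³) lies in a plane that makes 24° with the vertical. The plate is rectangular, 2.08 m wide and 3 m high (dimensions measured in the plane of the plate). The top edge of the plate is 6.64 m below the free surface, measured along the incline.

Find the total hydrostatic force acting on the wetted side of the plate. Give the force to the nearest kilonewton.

F ≈ 455 kN

γ = 9.81 kN/m³.
The plate makes 24° with the vertical, i.e. θ = 90° − 24° = 66° to the horizontal. Measuring y along the incline from the free-surface line, vertical depth h = y·sinθ with sinθ = 0.913545.
The centroid lies 3/2 = 1.5 m below the top edge, so y_c = 6.64 + 1.5 = 8.14 m and h_c = 8.14 × 0.913545 = 7.43626 m.
A = 2.08 × 3 = 6.24 m².
Resultant F = γ·h_c·A = 9.81 × 7.43626 × 6.24 = 455.206 kN.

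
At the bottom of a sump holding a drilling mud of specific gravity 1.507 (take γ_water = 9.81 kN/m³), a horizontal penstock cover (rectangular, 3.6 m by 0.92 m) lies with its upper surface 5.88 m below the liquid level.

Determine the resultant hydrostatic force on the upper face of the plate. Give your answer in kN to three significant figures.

γ = 1.507 × 9.81 = 14.78367 kN/m³.
The plate is horizontal, so pressure is uniform at p = γ·h = 14.78367 × 5.88 = 86.928 kN/m².
A = 3.6 × 0.92 = 3.312 m².
F = p·A = 86.928 × 3.312 = 287.906 kN.

F ≈ 288 kN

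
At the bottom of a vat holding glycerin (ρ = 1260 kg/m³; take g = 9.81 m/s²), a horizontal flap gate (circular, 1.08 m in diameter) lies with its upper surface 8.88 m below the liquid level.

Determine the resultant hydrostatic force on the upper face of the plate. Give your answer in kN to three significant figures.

F ≈ 101 kN

γ = ρg = 1260 × 9.81 / 1000 = 12.3606 kN/m³.
The plate is horizontal, so pressure is uniform at p = γ·h = 12.3606 × 8.88 = 109.762 kN/m².
A = π(0.54)² = 0.916088 m².
F = p·A = 109.762 × 0.916088 = 100.552 kN.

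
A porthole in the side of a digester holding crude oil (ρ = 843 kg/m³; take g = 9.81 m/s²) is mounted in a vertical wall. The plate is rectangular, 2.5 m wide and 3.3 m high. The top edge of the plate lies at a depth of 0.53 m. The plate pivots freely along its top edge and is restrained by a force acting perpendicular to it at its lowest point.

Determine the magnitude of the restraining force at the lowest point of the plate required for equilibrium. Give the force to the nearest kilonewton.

γ = ρg = 843 × 9.81 / 1000 = 8.26983 kN/m³.
The centroid lies 3.3/2 = 1.65 m below the top edge, so the centroid depth is h_c = 0.53 + 1.65 = 2.18 m.
A = 2.5 × 3.3 = 8.25 m².
Resultant F = γ·h_c·A = 8.26983 × 2.18 × 8.25 = 148.733 kN.
I_c = b·h³/12 = 2.5 × 3.3³/12 = 7.48688 m⁴.
Centre of pressure: y_p = y_c + I_c/(y_c·A) = 2.18 + 7.48688/(2.18 × 8.25) = 2.18 + 0.416285 = 2.59628 m along the plane.
The resultant acts 1.65 + 0.416285 = 2.06628 m (along the plate) below the hinge at the top edge, so the moment about the hinge is M = F × 2.06628 = 148.733 × 2.06628 = 307.324 kN·m.
A normal force at the bottom, 3.3 m from the hinge, must supply this moment: P = 307.324/3.3 = 93.1285 kN.

P ≈ 93 kN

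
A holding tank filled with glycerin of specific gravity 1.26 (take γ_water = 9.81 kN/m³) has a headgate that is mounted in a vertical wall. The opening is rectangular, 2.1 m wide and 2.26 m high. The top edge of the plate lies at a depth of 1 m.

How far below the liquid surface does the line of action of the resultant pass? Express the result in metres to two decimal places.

γ = 1.26 × 9.81 = 12.3606 kN/m³.
The centroid lies 2.26/2 = 1.13 m below the top edge, so the centroid depth is h_c = 1 + 1.13 = 2.13 m.
A = 2.1 × 2.26 = 4.746 m².
Resultant F = γ·h_c·A = 12.3606 × 2.13 × 4.746 = 124.953 kN.
I_c = b·h³/12 = 2.1 × 2.26³/12 = 2.02006 m⁴.
Centre of pressure: y_p = y_c + I_c/(y_c·A) = 2.13 + 2.02006/(2.13 × 4.746) = 2.13 + 0.199828 = 2.32983 m along the plane.

h_p = 2.33 m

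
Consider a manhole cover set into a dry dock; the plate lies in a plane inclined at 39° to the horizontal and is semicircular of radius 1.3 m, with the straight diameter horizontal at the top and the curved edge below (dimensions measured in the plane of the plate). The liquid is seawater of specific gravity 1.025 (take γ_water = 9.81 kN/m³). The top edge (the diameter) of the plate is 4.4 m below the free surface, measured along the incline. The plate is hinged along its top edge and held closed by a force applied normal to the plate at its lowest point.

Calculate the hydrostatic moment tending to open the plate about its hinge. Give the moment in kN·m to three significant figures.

M ≈ 47.9 kN·m

γ = 1.025 × 9.81 = 10.05525 kN/m³.
Let θ = 39° be the plate's angle to the horizontal; measure y along the incline from where the plane meets the free surface. Vertical depth h = y·sinθ with sinθ = 0.629320.
The centroid of a semicircle lies 4r/(3π) = 0.551737 m from the diameter, here below the top edge, so y_c = 4.4 + 0.551737 = 4.95174 m and h_c = 4.95174 × 0.629320 = 3.11623 m.
A = πr²/2 = π × 1.3²/2 = 2.65465 m².
Resultant F = γ·h_c·A = 10.05525 × 3.11623 × 2.65465 = 83.1821 kN.
I_c = (π/8 − 8/(9π))·r⁴ = 0.109757 × 1.3⁴ = 0.313477 m⁴.
Centre of pressure: y_p = y_c + I_c/(y_c·A) = 4.95174 + 0.313477/(4.95174 × 2.65465) = 4.95174 + 0.0238474 = 4.97559 m along the plane.
The resultant acts 0.551737 + 0.0238474 = 0.575584 m (along the plate) below the hinge at the top edge, so the moment about the hinge is M = F × 0.575584 = 83.1821 × 0.575584 = 47.8783 kN·m.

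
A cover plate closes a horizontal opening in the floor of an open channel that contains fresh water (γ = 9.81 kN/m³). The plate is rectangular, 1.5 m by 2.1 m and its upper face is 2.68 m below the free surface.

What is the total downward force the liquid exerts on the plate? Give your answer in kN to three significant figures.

F ≈ 82.8 kN

γ = 9.81 kN/m³.
The plate is horizontal, so pressure is uniform at p = γ·h = 9.81 × 2.68 = 26.2908 kN/m².
A = 1.5 × 2.1 = 3.15 m².
F = p·A = 26.2908 × 3.15 = 82.816 kN.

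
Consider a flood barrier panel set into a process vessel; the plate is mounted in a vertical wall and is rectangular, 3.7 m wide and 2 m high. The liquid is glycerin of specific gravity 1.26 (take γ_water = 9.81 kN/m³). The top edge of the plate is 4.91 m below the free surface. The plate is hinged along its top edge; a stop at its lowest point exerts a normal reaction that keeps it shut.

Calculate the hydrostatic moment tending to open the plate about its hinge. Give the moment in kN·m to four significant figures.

γ = 1.26 × 9.81 = 12.3606 kN/m³.
The centroid lies 2/2 = 1 m below the top edge, so the centroid depth is h_c = 4.91 + 1 = 5.91 m.
A = 3.7 × 2 = 7.4 m².
Resultant F = γ·h_c·A = 12.3606 × 5.91 × 7.4 = 540.578 kN.
I_c = b·h³/12 = 3.7 × 2³/12 = 2.46667 m⁴.
Centre of pressure: y_p = y_c + I_c/(y_c·A) = 5.91 + 2.46667/(5.91 × 7.4) = 5.91 + 0.0564017 = 5.9664 m along the plane.
The resultant acts 1 + 0.0564017 = 1.0564 m (along the plate) below the hinge at the top edge, so the moment about the hinge is M = F × 1.0564 = 540.578 × 1.0564 = 571.067 kN·m.

M ≈ 571.1 kN·m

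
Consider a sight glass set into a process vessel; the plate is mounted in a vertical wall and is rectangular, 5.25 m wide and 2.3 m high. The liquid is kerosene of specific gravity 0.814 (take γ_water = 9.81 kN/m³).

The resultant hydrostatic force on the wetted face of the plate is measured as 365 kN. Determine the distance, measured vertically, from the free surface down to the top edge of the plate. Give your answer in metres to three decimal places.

d_top ≈ 2.635 m

γ = 0.814 × 9.81 = 7.98534 kN/m³.
A = 5.25 × 2.3 = 12.075 m².
From F = γ·h_c·A, the centroid depth is h_c = 365/(7.98534 × 12.075) = 3.7854 m.
The centroid lies 2.3/2 = 1.15 m below the top edge, so the top edge sits at h_top = 3.7854 − 1.15 = 2.6354 m below the surface.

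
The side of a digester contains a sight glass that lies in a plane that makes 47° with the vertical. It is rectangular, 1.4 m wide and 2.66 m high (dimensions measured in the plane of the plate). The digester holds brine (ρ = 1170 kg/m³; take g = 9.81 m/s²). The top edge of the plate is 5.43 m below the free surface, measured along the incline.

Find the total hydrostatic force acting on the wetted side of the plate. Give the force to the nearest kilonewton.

γ = ρg = 1170 × 9.81 / 1000 = 11.4777 kN/m³.
The plate makes 47° with the vertical, i.e. θ = 90° − 47° = 43° to the horizontal. Measuring y along the incline from the free-surface line, vertical depth h = y·sinθ with sinθ = 0.681998.
The centroid lies 2.66/2 = 1.33 m below the top edge, so y_c = 5.43 + 1.33 = 6.76 m and h_c = 6.76 × 0.681998 = 4.61031 m.
A = 1.4 × 2.66 = 3.724 m².
Resultant F = γ·h_c·A = 11.4777 × 4.61031 × 3.724 = 197.058 kN.

F ≈ 197 kN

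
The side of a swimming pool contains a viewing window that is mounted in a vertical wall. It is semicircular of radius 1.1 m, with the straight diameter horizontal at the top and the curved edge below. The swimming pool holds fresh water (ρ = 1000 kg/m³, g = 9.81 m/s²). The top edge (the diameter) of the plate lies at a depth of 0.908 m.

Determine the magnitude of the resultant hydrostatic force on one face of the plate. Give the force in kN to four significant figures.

γ = ρg = 1000 × 9.81 = 9810 N/m³ = 9.81 kN/m³.
The centroid of a semicircle lies 4r/(3π) = 0.466854 m from the diameter, here below the top edge, so the centroid depth is h_c = 0.908 + 0.466854 = 1.37485 m.
A = πr²/2 = π × 1.1²/2 = 1.90066 m².
Resultant F = γ·h_c·A = 9.81 × 1.37485 × 1.90066 = 25.6347 kN.

F ≈ 25.63 kN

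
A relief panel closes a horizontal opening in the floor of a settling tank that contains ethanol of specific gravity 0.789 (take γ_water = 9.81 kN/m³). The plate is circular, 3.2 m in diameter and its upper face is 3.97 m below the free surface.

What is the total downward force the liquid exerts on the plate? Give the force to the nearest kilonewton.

γ = 0.789 × 9.81 = 7.74009 kN/m³.
The plate is horizontal, so pressure is uniform at p = γ·h = 7.74009 × 3.97 = 30.7282 kN/m².
A = π(1.6)² = 8.04248 m².
F = p·A = 30.7282 × 8.04248 = 247.131 kN.

F ≈ 247 kN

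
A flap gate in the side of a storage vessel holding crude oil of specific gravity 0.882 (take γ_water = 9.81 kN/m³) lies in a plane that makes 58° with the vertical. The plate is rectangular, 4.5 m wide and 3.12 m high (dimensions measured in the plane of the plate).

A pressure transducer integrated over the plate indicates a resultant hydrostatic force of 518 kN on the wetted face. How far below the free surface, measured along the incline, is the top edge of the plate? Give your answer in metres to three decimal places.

γ = 0.882 × 9.81 = 8.65242 kN/m³.
A = 4.5 × 3.12 = 14.04 m².
From F = γ·h_c·A, the centroid depth is h_c = 518/(8.65242 × 14.04) = 4.26408 m.
The plate makes 58° with the vertical, i.e. θ = 90° − 58° = 32° to the horizontal. Measuring y along the incline from the free-surface line, vertical depth h = y·sinθ with sinθ = 0.529919.
Along the incline, y_c = h_c/sinθ = 4.26408/0.529919 = 8.04666 m.
The centroid lies 3.12/2 = 1.56 m below the top edge, so the top edge sits at y_top = 8.04666 − 1.56 = 6.48666 m along the incline.

y_top ≈ 6.487 m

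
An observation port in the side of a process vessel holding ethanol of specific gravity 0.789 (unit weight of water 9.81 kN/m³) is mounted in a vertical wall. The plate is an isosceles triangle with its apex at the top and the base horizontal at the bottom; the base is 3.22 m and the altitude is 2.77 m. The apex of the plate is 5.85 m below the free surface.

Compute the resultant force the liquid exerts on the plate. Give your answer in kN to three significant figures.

γ = 0.789 × 9.81 = 7.74009 kN/m³.
With the apex up, the centroid sits 2h/3 = 2 × 2.77/3 = 1.84667 m below the apex, so the centroid depth is h_c = 5.85 + 1.84667 = 7.69667 m.
A = ½ × 3.22 × 2.77 = 4.4597 m².
Resultant F = γ·h_c·A = 7.74009 × 7.69667 × 4.4597 = 265.677 kN.

F ≈ 266 kN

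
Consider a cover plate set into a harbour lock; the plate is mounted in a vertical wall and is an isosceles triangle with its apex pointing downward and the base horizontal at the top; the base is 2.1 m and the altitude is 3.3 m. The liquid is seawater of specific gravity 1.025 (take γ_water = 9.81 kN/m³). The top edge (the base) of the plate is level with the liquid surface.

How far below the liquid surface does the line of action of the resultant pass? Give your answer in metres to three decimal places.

γ = 1.025 × 9.81 = 10.05525 kN/m³.
With the apex down, the centroid sits h/3 = 3.3/3 = 1.1 m below the base (the top edge), so the centroid depth is h_c = 1.1 m.
A = ½ × 2.1 × 3.3 = 3.465 m².
Resultant F = γ·h_c·A = 10.05525 × 1.1 × 3.465 = 38.3256 kN.
I_c = b·h³/36 = 2.1 × 3.3³/36 = 2.09632 m⁴.
Centre of pressure: y_p = y_c + I_c/(y_c·A) = 1.1 + 2.09632/(1.1 × 3.465) = 1.1 + 0.549999 = 1.65 m along the plane.

h_p = 1.650 m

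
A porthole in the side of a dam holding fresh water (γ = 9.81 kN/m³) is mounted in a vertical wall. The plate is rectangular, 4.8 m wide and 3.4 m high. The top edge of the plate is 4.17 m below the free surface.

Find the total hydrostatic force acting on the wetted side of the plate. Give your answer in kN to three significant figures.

F ≈ 940 kN

γ = 9.81 kN/m³.
The centroid lies 3.4/2 = 1.7 m below the top edge, so the centroid depth is h_c = 4.17 + 1.7 = 5.87 m.
A = 4.8 × 3.4 = 16.32 m².
Resultant F = γ·h_c·A = 9.81 × 5.87 × 16.32 = 939.782 kN.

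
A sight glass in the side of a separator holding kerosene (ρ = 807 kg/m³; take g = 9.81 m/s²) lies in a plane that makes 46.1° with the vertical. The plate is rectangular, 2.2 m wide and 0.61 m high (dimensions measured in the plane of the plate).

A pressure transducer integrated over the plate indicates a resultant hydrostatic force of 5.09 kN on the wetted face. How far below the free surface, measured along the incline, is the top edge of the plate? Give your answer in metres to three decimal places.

γ = ρg = 807 × 9.81 / 1000 = 7.91667 kN/m³.
A = 2.2 × 0.61 = 1.342 m².
From F = γ·h_c·A, the centroid depth is h_c = 5.09/(7.91667 × 1.342) = 0.479096 m.
The plate makes 46.1° with the vertical, i.e. θ = 90° − 46.1° = 43.9° to the horizontal. Measuring y along the incline from the free-surface line, vertical depth h = y·sinθ with sinθ = 0.693402.
Along the incline, y_c = h_c/sinθ = 0.479096/0.693402 = 0.690935 m.
The centroid lies 0.61/2 = 0.305 m below the top edge, so the top edge sits at y_top = 0.690935 − 0.305 = 0.385935 m along the incline.

y_top ≈ 0.386 m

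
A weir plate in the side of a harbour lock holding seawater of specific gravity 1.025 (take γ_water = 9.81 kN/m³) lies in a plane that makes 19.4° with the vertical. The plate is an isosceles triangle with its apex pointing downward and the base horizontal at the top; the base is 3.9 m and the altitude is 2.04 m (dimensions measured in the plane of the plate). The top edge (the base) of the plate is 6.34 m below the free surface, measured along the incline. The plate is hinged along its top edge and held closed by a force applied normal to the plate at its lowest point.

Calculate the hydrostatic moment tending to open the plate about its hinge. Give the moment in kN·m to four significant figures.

γ = 1.025 × 9.81 = 10.05525 kN/m³.
The plate makes 19.4° with the vertical, i.e. θ = 90° − 19.4° = 70.6° to the horizontal. Measuring y along the incline from the free-surface line, vertical depth h = y·sinθ with sinθ = 0.943223.
With the apex down, the centroid sits h/3 = 2.04/3 = 0.68 m below the base (the top edge), so y_c = 6.34 + 0.68 = 7.02 m and h_c = 7.02 × 0.943223 = 6.62143 m.
A = ½ × 3.9 × 2.04 = 3.978 m².
Resultant F = γ·h_c·A = 10.05525 × 6.62143 × 3.978 = 264.856 kN.
I_c = b·h³/36 = 3.9 × 2.04³/36 = 0.919714 m⁴.
Centre of pressure: y_p = y_c + I_c/(y_c·A) = 7.02 + 0.919714/(7.02 × 3.978) = 7.02 + 0.0329345 = 7.05293 m along the plane.
The resultant acts 0.68 + 0.0329345 = 0.712935 m (along the plate) below the hinge at the top edge, so the moment about the hinge is M = F × 0.712935 = 264.856 × 0.712935 = 188.825 kN·m.

M ≈ 188.8 kN·m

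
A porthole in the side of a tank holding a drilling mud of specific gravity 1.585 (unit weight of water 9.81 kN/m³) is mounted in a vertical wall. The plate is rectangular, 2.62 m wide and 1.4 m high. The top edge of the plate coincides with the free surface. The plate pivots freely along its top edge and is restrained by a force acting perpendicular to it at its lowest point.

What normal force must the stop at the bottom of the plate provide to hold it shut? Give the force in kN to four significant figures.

P ≈ 26.62 kN

γ = 1.585 × 9.81 = 15.54885 kN/m³.
The centroid lies 1.4/2 = 0.7 m below the top edge, so the centroid depth is h_c = 0.7 m.
A = 2.62 × 1.4 = 3.668 m².
Resultant F = γ·h_c·A = 15.54885 × 0.7 × 3.668 = 39.9232 kN.
I_c = b·h³/12 = 2.62 × 1.4³/12 = 0.599107 m⁴.
Centre of pressure: y_p = y_c + I_c/(y_c·A) = 0.7 + 0.599107/(0.7 × 3.668) = 0.7 + 0.233333 = 0.933333 m along the plane.
The resultant acts 0.7 + 0.233333 = 0.933333 m (along the plate) below the hinge at the top edge, so the moment about the hinge is M = F × 0.933333 = 39.9232 × 0.933333 = 37.2616 kN·m.
A normal force at the bottom, 1.4 m from the hinge, must supply this moment: P = 37.2616/1.4 = 26.6154 kN.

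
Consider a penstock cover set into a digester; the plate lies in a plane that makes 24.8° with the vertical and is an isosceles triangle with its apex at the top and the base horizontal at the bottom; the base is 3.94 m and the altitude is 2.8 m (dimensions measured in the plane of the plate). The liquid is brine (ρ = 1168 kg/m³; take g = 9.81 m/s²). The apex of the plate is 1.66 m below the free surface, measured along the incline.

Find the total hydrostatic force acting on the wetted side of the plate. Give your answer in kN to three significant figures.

γ = ρg = 1168 × 9.81 / 1000 = 11.45808 kN/m³.
The plate makes 24.8° with the vertical, i.e. θ = 90° − 24.8° = 65.2° to the horizontal. Measuring y along the incline from the free-surface line, vertical depth h = y·sinθ with sinθ = 0.907777.
With the apex up, the centroid sits 2h/3 = 2 × 2.8/3 = 1.86667 m below the apex, so y_c = 1.66 + 1.86667 = 3.52667 m and h_c = 3.52667 × 0.907777 = 3.20143 m.
A = ½ × 3.94 × 2.8 = 5.516 m².
Resultant F = γ·h_c·A = 11.45808 × 3.20143 × 5.516 = 202.339 kN.

F ≈ 202 kN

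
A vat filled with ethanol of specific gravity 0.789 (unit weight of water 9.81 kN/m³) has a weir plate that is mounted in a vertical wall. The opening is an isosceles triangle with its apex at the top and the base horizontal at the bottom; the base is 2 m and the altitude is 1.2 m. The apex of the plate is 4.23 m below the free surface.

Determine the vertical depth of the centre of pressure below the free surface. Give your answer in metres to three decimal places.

γ = 0.789 × 9.81 = 7.74009 kN/m³.
With the apex up, the centroid sits 2h/3 = 2 × 1.2/3 = 0.8 m below the apex, so the centroid depth is h_c = 4.23 + 0.8 = 5.03 m.
A = ½ × 2 × 1.2 = 1.2 m².
Resultant F = γ·h_c·A = 7.74009 × 5.03 × 1.2 = 46.7192 kN.
I_c = b·h³/36 = 2 × 1.2³/36 = 0.096 m⁴.
Centre of pressure: y_p = y_c + I_c/(y_c·A) = 5.03 + 0.096/(5.03 × 1.2) = 5.03 + 0.0159046 = 5.0459 m along the plane.

h_p = 5.046 m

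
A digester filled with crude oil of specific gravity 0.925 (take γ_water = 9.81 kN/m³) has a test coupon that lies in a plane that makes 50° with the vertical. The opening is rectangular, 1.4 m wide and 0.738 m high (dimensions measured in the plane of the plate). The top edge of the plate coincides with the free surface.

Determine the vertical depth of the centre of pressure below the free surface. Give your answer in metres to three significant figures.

γ = 0.925 × 9.81 = 9.07425 kN/m³.
The plate makes 50° with the vertical, i.e. θ = 90° − 50° = 40° to the horizontal. Measuring y along the incline from the free-surface line, vertical depth h = y·sinθ with sinθ = 0.642788.
The centroid lies 0.738/2 = 0.369 m below the top edge, so y_c = 0.369 m and h_c = 0.369 × 0.642788 = 0.237189 m.
A = 1.4 × 0.738 = 1.0332 m².
Resultant F = γ·h_c·A = 9.07425 × 0.237189 × 1.0332 = 2.22377 kN.
I_c = b·h³/12 = 1.4 × 0.738³/12 = 0.0468938 m⁴.
Centre of pressure: y_p = y_c + I_c/(y_c·A) = 0.369 + 0.0468938/(0.369 × 1.0332) = 0.369 + 0.123 = 0.492 m along the plane.
Vertically, h_p = y_p·sinθ = 0.492 × 0.642788 = 0.316252 m.

h_p = 0.316 m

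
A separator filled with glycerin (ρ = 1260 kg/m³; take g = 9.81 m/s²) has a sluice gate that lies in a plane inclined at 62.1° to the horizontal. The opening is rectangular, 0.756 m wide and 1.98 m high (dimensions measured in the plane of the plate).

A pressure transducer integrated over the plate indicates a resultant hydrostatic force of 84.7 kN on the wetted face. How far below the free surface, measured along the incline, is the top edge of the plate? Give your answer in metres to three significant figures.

γ = ρg = 1260 × 9.81 / 1000 = 12.3606 kN/m³.
A = 0.756 × 1.98 = 1.49688 m².
From F = γ·h_c·A, the centroid depth is h_c = 84.7/(12.3606 × 1.49688) = 4.5778 m.
Let θ = 62.1° be the plate's angle to the horizontal; measure y along the incline from where the plane meets the free surface. Vertical depth h = y·sinθ with sinθ = 0.883766.
Along the incline, y_c = h_c/sinθ = 4.5778/0.883766 = 5.17988 m.
The centroid lies 1.98/2 = 0.99 m below the top edge, so the top edge sits at y_top = 5.17988 − 0.99 = 4.18988 m along the incline.

y_top ≈ 4.19 m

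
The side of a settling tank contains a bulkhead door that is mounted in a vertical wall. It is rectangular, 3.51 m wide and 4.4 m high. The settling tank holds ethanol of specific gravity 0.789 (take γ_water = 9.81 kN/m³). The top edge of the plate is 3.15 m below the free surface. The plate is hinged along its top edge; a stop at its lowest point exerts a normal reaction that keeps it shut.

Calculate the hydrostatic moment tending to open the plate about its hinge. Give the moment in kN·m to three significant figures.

M ≈ 1600 kN·m

γ = 0.789 × 9.81 = 7.74009 kN/m³.
The centroid lies 4.4/2 = 2.2 m below the top edge, so the centroid depth is h_c = 3.15 + 2.2 = 5.35 m.
A = 3.51 × 4.4 = 15.444 m².
Resultant F = γ·h_c·A = 7.74009 × 5.35 × 15.444 = 639.528 kN.
I_c = b·h³/12 = 3.51 × 4.4³/12 = 24.9163 m⁴.
Centre of pressure: y_p = y_c + I_c/(y_c·A) = 5.35 + 24.9163/(5.35 × 15.444) = 5.35 + 0.301557 = 5.65156 m along the plane.
The resultant acts 2.2 + 0.301557 = 2.50156 m (along the plate) below the hinge at the top edge, so the moment about the hinge is M = F × 2.50156 = 639.528 × 2.50156 = 1599.82 kN·m.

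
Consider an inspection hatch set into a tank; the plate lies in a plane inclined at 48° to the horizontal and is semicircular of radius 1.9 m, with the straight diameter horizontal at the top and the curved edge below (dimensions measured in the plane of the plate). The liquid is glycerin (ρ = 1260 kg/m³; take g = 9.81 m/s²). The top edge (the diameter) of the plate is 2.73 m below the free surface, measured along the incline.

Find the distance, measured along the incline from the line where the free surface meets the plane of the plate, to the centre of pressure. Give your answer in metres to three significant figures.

γ = ρg = 1260 × 9.81 / 1000 = 12.3606 kN/m³.
Let θ = 48° be the plate's angle to the horizontal; measure y along the incline from where the plane meets the free surface. Vertical depth h = y·sinθ with sinθ = 0.743145.
The centroid of a semicircle lies 4r/(3π) = 0.806385 m from the diameter, here below the top edge, so y_c = 2.73 + 0.806385 = 3.53639 m and h_c = 3.53639 × 0.743145 = 2.62805 m.
A = πr²/2 = π × 1.9²/2 = 5.67057 m².
Resultant F = γ·h_c·A = 12.3606 × 2.62805 × 5.67057 = 184.204 kN.
I_c = (π/8 − 8/(9π))·r⁴ = 0.109757 × 1.9⁴ = 1.43036 m⁴.
Centre of pressure: y_p = y_c + I_c/(y_c·A) = 3.53639 + 1.43036/(3.53639 × 5.67057) = 3.53639 + 0.0713277 = 3.60772 m along the plane.

y_p = 3.61 m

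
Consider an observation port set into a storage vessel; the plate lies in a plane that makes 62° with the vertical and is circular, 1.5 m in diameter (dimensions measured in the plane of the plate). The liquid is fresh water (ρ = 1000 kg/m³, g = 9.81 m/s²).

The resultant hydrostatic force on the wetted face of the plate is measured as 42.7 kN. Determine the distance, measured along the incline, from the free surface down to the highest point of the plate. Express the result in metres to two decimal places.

γ = ρg = 1000 × 9.81 = 9810 N/m³ = 9.81 kN/m³.
A = π(0.75)² = 1.76715 m².
From F = γ·h_c·A, the centroid depth is h_c = 42.7/(9.81 × 1.76715) = 2.46312 m.
The plate makes 62° with the vertical, i.e. θ = 90° − 62° = 28° to the horizontal. Measuring y along the incline from the free-surface line, vertical depth h = y·sinθ with sinθ = 0.469472.
Along the incline, y_c = h_c/sinθ = 2.46312/0.469472 = 5.24657 m.
The centroid is at the centre, 0.75 m below the top of the plate, so the highest point sits at y_top = 5.24657 − 0.75 = 4.49657 m along the incline.

y_top ≈ 4.50 m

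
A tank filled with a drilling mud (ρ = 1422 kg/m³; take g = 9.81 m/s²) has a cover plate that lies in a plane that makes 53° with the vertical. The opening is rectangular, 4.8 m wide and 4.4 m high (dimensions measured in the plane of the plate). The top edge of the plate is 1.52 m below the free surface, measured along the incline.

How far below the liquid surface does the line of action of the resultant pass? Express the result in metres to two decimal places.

γ = ρg = 1422 × 9.81 / 1000 = 13.94982 kN/m³.
The plate makes 53° with the vertical, i.e. θ = 90° − 53° = 37° to the horizontal. Measuring y along the incline from the free-surface line, vertical depth h = y·sinθ with sinθ = 0.601815.
The centroid lies 4.4/2 = 2.2 m below the top edge, so y_c = 1.52 + 2.2 = 3.72 m and h_c = 3.72 × 0.601815 = 2.23875 m.
A = 4.8 × 4.4 = 21.12 m².
Resultant F = γ·h_c·A = 13.94982 × 2.23875 × 21.12 = 659.581 kN.
I_c = b·h³/12 = 4.8 × 4.4³/12 = 34.0736 m⁴.
Centre of pressure: y_p = y_c + I_c/(y_c·A) = 3.72 + 34.0736/(3.72 × 21.12) = 3.72 + 0.433692 = 4.15369 m along the plane.
Vertically, h_p = y_p·sinθ = 4.15369 × 0.601815 = 2.49975 m.

h_p = 2.50 m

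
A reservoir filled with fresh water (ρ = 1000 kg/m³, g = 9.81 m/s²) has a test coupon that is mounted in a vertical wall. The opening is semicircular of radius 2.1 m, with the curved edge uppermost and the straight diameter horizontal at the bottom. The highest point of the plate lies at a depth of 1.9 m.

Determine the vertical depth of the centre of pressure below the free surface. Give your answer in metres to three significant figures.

γ = ρg = 1000 × 9.81 = 9810 N/m³ = 9.81 kN/m³.
The centroid lies 4r/(3π) = 0.891268 m above the diameter, so r − 4r/(3π) = 2.1 − 0.891268 = 1.20873 m below the topmost point, so the centroid depth is h_c = 1.9 + 1.20873 = 3.10873 m.
A = πr²/2 = π × 2.1²/2 = 6.92721 m².
Resultant F = γ·h_c·A = 9.81 × 3.10873 × 6.92721 = 211.257 kN.
I_c = (π/8 − 8/(9π))·r⁴ = 0.109757 × 2.1⁴ = 2.13457 m⁴.
Centre of pressure: y_p = y_c + I_c/(y_c·A) = 3.10873 + 2.13457/(3.10873 × 6.92721) = 3.10873 + 0.0991218 = 3.20785 m along the plane.

h_p = 3.21 m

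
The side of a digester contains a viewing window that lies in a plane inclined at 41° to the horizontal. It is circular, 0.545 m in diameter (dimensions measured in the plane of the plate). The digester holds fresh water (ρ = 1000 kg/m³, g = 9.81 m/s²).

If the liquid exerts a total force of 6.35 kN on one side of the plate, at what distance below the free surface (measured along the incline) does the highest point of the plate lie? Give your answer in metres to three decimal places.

γ = ρg = 1000 × 9.81 = 9810 N/m³ = 9.81 kN/m³.
A = π(0.2725)² = 0.233283 m².
From F = γ·h_c·A, the centroid depth is h_c = 6.35/(9.81 × 0.233283) = 2.77474 m.
Let θ = 41° be the plate's angle to the horizontal; measure y along the incline from where the plane meets the free surface. Vertical depth h = y·sinθ with sinθ = 0.656059.
Along the incline, y_c = h_c/sinθ = 2.77474/0.656059 = 4.22941 m.
The centroid is at the centre, 0.2725 m below the top of the plate, so the highest point sits at y_top = 4.22941 − 0.2725 = 3.95691 m along the incline.

y_top ≈ 3.957 m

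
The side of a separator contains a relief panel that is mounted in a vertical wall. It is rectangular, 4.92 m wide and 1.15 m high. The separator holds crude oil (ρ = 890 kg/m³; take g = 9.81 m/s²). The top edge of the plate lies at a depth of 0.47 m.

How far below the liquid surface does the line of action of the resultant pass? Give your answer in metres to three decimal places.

γ = ρg = 890 × 9.81 / 1000 = 8.7309 kN/m³.
The centroid lies 1.15/2 = 0.575 m below the top edge, so the centroid depth is h_c = 0.47 + 0.575 = 1.045 m.
A = 4.92 × 1.15 = 5.658 m².
Resultant F = γ·h_c·A = 8.7309 × 1.045 × 5.658 = 51.6224 kN.
I_c = b·h³/12 = 4.92 × 1.15³/12 = 0.623559 m⁴.
Centre of pressure: y_p = y_c + I_c/(y_c·A) = 1.045 + 0.623559/(1.045 × 5.658) = 1.045 + 0.105463 = 1.15046 m along the plane.

h_p = 1.150 m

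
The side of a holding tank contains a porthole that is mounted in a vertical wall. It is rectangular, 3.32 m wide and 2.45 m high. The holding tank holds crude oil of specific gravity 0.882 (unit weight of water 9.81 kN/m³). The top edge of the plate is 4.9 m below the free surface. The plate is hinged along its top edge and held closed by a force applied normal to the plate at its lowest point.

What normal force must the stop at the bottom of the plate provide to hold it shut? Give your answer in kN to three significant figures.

γ = 0.882 × 9.81 = 8.65242 kN/m³.
The centroid lies 2.45/2 = 1.225 m below the top edge, so the centroid depth is h_c = 4.9 + 1.225 = 6.125 m.
A = 3.32 × 2.45 = 8.134 m².
Resultant F = γ·h_c·A = 8.65242 × 6.125 × 8.134 = 431.07 kN.
I_c = b·h³/12 = 3.32 × 2.45³/12 = 4.06869 m⁴.
Centre of pressure: y_p = y_c + I_c/(y_c·A) = 6.125 + 4.06869/(6.125 × 8.134) = 6.125 + 0.0816666 = 6.20667 m along the plane.
The resultant acts 1.225 + 0.0816666 = 1.30667 m (along the plate) below the hinge at the top edge, so the moment about the hinge is M = F × 1.30667 = 431.07 × 1.30667 = 563.266 kN·m.
A normal force at the bottom, 2.45 m from the hinge, must supply this moment: P = 563.266/2.45 = 229.904 kN.

P ≈ 230 kN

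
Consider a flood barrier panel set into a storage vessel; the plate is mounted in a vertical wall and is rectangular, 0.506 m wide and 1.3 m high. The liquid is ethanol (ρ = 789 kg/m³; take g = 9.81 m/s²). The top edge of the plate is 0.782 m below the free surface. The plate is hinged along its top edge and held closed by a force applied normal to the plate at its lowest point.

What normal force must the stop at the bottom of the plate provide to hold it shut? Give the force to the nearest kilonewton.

γ = ρg = 789 × 9.81 / 1000 = 7.74009 kN/m³.
The centroid lies 1.3/2 = 0.65 m below the top edge, so the centroid depth is h_c = 0.782 + 0.65 = 1.432 m.
A = 0.506 × 1.3 = 0.6578 m².
Resultant F = γ·h_c·A = 7.74009 × 1.432 × 0.6578 = 7.29093 kN.
I_c = b·h³/12 = 0.506 × 1.3³/12 = 0.0926402 m⁴.
Centre of pressure: y_p = y_c + I_c/(y_c·A) = 1.432 + 0.0926402/(1.432 × 0.6578) = 1.432 + 0.0983473 = 1.53035 m along the plane.
The resultant acts 0.65 + 0.0983473 = 0.748347 m (along the plate) below the hinge at the top edge, so the moment about the hinge is M = F × 0.748347 = 7.29093 × 0.748347 = 5.45615 kN·m.
A normal force at the bottom, 1.3 m from the hinge, must supply this moment: P = 5.45615/1.3 = 4.19704 kN.

P ≈ 4 kN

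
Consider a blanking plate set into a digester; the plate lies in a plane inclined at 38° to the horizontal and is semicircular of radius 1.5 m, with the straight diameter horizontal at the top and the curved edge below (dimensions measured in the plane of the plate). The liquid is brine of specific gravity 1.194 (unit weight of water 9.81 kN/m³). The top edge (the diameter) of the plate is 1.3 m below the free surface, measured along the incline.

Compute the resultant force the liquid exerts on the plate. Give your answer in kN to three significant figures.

F ≈ 49.4 kN

γ = 1.194 × 9.81 = 11.71314 kN/m³.
Let θ = 38° be the plate's angle to the horizontal; measure y along the incline from where the plane meets the free surface. Vertical depth h = y·sinθ with sinθ = 0.615661.
The centroid of a semicircle lies 4r/(3π) = 0.63662 m from the diameter, here below the top edge, so y_c = 1.3 + 0.63662 = 1.93662 m and h_c = 1.93662 × 0.615661 = 1.1923 m.
A = πr²/2 = π × 1.5²/2 = 3.53429 m².
Resultant F = γ·h_c·A = 11.71314 × 1.1923 × 3.53429 = 49.3584 kN.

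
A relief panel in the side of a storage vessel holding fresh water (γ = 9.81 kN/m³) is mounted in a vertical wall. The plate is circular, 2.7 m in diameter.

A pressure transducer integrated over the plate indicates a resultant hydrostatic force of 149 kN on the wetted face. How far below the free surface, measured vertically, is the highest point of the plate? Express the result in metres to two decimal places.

d_top ≈ 1.30 m

γ = 9.81 kN/m³.
A = π(1.35)² = 5.72555 m².
From F = γ·h_c·A, the centroid depth is h_c = 149/(9.81 × 5.72555) = 2.65277 m.
The centroid is at the centre, 1.35 m below the top of the plate, so the highest point sits at h_top = 2.65277 − 1.35 = 1.30277 m below the surface.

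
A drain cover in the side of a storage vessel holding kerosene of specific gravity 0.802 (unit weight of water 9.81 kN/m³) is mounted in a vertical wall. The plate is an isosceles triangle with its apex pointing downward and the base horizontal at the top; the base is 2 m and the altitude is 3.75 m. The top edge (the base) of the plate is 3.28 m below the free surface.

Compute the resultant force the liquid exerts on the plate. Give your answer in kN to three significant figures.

F ≈ 134 kN

γ = 0.802 × 9.81 = 7.86762 kN/m³.
With the apex down, the centroid sits h/3 = 3.75/3 = 1.25 m below the base (the top edge), so the centroid depth is h_c = 3.28 + 1.25 = 4.53 m.
A = ½ × 2 × 3.75 = 3.75 m².
Resultant F = γ·h_c·A = 7.86762 × 4.53 × 3.75 = 133.651 kN.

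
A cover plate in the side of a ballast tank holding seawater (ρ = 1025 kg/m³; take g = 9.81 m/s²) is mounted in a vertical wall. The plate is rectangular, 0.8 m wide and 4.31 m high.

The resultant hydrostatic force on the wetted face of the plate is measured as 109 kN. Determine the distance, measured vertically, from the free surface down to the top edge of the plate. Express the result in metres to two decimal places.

d_top ≈ 0.99 m

γ = ρg = 1025 × 9.81 / 1000 = 10.05525 kN/m³.
A = 0.8 × 4.31 = 3.448 m².
From F = γ·h_c·A, the centroid depth is h_c = 109/(10.05525 × 3.448) = 3.14388 m.
The centroid lies 4.31/2 = 2.155 m below the top edge, so the top edge sits at h_top = 3.14388 − 2.155 = 0.98888 m below the surface.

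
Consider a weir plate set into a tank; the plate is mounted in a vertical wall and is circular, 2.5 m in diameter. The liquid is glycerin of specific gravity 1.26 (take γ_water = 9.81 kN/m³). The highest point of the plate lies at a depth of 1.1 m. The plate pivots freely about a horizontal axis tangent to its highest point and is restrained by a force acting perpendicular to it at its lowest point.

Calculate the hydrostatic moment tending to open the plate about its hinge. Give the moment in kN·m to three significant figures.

γ = 1.26 × 9.81 = 12.3606 kN/m³.
The centroid is at the centre, 1.25 m below the top of the plate, so the centroid depth is h_c = 1.1 + 1.25 = 2.35 m.
A = π(1.25)² = 4.90874 m².
Resultant F = γ·h_c·A = 12.3606 × 2.35 × 4.90874 = 142.586 kN.
I_c = πr⁴/4 = π × 1.25⁴/4 = 1.91748 m⁴.
Centre of pressure: y_p = y_c + I_c/(y_c·A) = 2.35 + 1.91748/(2.35 × 4.90874) = 2.35 + 0.166224 = 2.51622 m along the plane.
The resultant acts 1.25 + 0.166224 = 1.41622 m (along the plate) below the hinge at the top edge, so the moment about the hinge is M = F × 1.41622 = 142.586 × 1.41622 = 201.933 kN·m.

M ≈ 202 kN·m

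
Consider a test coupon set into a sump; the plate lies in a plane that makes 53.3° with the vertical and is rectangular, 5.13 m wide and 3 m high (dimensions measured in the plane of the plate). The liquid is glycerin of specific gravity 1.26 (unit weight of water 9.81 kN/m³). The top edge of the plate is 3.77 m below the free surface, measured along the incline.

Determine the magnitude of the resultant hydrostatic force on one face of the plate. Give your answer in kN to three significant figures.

F ≈ 599 kN

γ = 1.26 × 9.81 = 12.3606 kN/m³.
The plate makes 53.3° with the vertical, i.e. θ = 90° − 53.3° = 36.7° to the horizontal. Measuring y along the incline from the free-surface line, vertical depth h = y·sinθ with sinθ = 0.597625.
The centroid lies 3/2 = 1.5 m below the top edge, so y_c = 3.77 + 1.5 = 5.27 m and h_c = 5.27 × 0.597625 = 3.14948 m.
A = 5.13 × 3 = 15.39 m².
Resultant F = γ·h_c·A = 12.3606 × 3.14948 × 15.39 = 599.124 kN.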